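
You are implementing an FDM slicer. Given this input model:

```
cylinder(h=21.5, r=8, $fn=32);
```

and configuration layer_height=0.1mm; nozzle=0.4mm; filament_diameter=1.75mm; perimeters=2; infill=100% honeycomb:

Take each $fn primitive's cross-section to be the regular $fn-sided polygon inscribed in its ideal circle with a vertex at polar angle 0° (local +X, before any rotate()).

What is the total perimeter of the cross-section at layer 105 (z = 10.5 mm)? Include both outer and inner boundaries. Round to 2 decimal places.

50.18 mm

At z = 10.5 mm: the cylinder: section is a regular 32-gon, circumradius r=8 (perimeter = 2·32·8.000·sin(180°/32) = 50.18 mm). Overall, the cross-section is a single solid region. Total boundary length (outer) = 50.18 mm.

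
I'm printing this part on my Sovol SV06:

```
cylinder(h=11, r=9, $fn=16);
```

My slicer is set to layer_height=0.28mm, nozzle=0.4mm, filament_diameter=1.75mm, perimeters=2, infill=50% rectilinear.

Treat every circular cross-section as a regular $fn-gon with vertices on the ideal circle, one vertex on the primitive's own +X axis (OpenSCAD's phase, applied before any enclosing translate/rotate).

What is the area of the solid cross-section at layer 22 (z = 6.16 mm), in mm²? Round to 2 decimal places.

At z = 6.16 mm: the r=9 cylinder gives a regular 16-gon of circumradius 9 (constant along its height) (area = (16/2)·9.000²·sin(360°/16) = 247.98 mm²). Overall, the cross-section is a single solid region. Net area = 247.98 mm².

247.98 mm²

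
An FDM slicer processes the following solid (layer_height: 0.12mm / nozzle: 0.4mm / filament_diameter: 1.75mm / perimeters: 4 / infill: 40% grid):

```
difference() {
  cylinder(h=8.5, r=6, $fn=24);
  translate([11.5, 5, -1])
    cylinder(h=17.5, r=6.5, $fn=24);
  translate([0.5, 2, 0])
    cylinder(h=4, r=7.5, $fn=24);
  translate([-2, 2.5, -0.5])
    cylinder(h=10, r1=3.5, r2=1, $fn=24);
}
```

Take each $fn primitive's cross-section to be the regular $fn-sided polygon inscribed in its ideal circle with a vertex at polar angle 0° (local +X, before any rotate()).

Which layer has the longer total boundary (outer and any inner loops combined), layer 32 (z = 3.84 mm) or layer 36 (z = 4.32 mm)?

layer 36 (z = 4.32 mm)

Layer 32 (z = 3.84): the cylinder: section is a regular 24-gon, circumradius r=6 (perimeter = 2·24·6.000·sin(180°/24) = 37.59 mm); the cylinder at (11.5, 5): section is a regular 24-gon, circumradius r=6.5 (perimeter = 2·24·6.500·sin(180°/24) = 40.72 mm); the r=7.5 cylinder at (0.5, 2) contributes a regular 24-gon of circumradius 7.5 (perimeter = 2·24·7.500·sin(180°/24) = 46.99 mm); the cone at (-2, 2.5): at t=0.434 of its height the radius interpolates to r₁+(r₂−r₁)t = 2.415, giving a regular 24-gon of that circumradius (perimeter = 2·24·2.415·sin(180°/24) = 15.13 mm); Taking the first minus the rest: starting from the r=6 cylinder, the r=6.5 cylinder at (11.5, 5) misses the remaining region (no effect); the r=7.5 cylinder at (0.5, 2) partially overlaps it — only the 107.99 mm² overlap (of its 174.70 mm²) is removed, clipping the outline; the cone at (-2, 2.5) misses the remaining region (no effect) — boundary = 20.49 mm. So its perimeter = 20.49 mm. Layer 36 (z = 4.32): the cylinder: section is a regular 24-gon, circumradius r=6 (perimeter = 2·24·6.000·sin(180°/24) = 37.59 mm); the cylinder at (11.5, 5): section is a regular 24-gon, circumradius r=6.5 (perimeter = 2·24·6.500·sin(180°/24) = 40.72 mm); the cylinder at (0.5, 2) is not intersected at this z (z outside [0, 4]); the cone at (-2, 2.5): at t=0.482 of its height the radius interpolates to r₁+(r₂−r₁)t = 2.295, giving a regular 24-gon of that circumradius (perimeter = 2·24·2.295·sin(180°/24) = 14.38 mm); Taking the first minus the rest: starting from the r=6 cylinder, the r=6.5 cylinder at (11.5, 5) misses the remaining region (no effect); the cone at (-2, 2.5) lies wholly inside it (removes its full 16.36 mm² and its 14.38 mm outline becomes a hole wall) — boundary (outer + 1 inner loop) = 51.97 mm. So its perimeter = 51.97 mm. Layer 36 is larger (51.97 vs 20.49 mm).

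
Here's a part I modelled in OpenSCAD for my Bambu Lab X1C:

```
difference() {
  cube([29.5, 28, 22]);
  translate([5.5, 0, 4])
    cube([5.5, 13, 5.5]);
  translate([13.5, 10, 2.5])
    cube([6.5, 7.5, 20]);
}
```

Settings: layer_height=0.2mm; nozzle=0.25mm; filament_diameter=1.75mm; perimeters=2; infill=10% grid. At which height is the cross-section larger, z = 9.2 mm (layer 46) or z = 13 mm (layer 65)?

layer 65 (z = 13 mm)

Layer 46 (z = 9.2): the cube (footprint 29.5×28) is included at this height (area 826.00 mm²); the 5.5×13 cube at (5.5, 0) contributes its full rectangle (area 71.50 mm²); the 6.5×7.5 cube at (13.5, 10) contributes its full rectangle (area 48.75 mm²); After the difference (first − rest): starting from the 29.5×28 cube (826.00 mm²), the 5.5×13 cube at (5.5, 0) lies inside it touching the edge (removes its full 71.50 mm²); the 6.5×7.5 cube at (13.5, 10) lies wholly inside it (removes its full 48.75 mm² and its 28.00 mm outline becomes a hole wall) — area = 705.75 mm². So its area = 705.75 mm². Layer 65 (z = 13): the cube (footprint 29.5×28) is included at this height (area 826.00 mm²); the cube at (5.5, 0) does not reach this height (z outside [4, 9.5]); the cube at (13.5, 10) (footprint 6.5×7.5) is included at this height (area 48.75 mm²); Subtracting the remaining from the first: starting from the 29.5×28 cube (826.00 mm²), the 6.5×7.5 cube at (13.5, 10) lies wholly inside it (removes its full 48.75 mm² and its 28.00 mm outline becomes a hole wall) — area = 777.25 mm². So its area = 777.25 mm². Layer 65 is larger (777.25 vs 705.75 mm²).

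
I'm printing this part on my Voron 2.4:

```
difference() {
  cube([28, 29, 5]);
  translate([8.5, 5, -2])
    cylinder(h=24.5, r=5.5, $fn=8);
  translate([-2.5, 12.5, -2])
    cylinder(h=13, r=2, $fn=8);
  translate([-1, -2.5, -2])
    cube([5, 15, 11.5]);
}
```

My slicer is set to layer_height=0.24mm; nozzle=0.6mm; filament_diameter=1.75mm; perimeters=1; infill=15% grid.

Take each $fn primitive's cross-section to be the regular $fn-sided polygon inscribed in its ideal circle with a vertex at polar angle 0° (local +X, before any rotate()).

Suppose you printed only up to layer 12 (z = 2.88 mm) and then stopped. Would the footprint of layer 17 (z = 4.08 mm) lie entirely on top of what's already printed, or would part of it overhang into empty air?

entirely on top

Compare the two slices. At z = 2.88: the cube is present — its section is the full 28×29 rectangle (area 812.00 mm²); the cylinder at (8.5, 5): section is a regular 8-gon, circumradius r=5.5 (area = (8/2)·5.500²·sin(360°/8) = 85.56 mm²); the r=2 cylinder at (-2.5, 12.5) gives a regular 8-gon of circumradius 2 (constant along its height) (area = (8/2)·2.000²·sin(360°/8) = 11.31 mm²); the cube at (-1, -2.5) (footprint 5×15) is included at this height (area 75.00 mm²); Subtracting the remaining from the first: starting from the 28×29 cube (812.00 mm²), the r=5.5 cylinder at (8.5, 5) partially overlaps it — only the 84.96 mm² overlap (of its 85.56 mm²) is removed, clipping the outline; the r=2 cylinder at (-2.5, 12.5) misses the remaining region (no effect); the 5×15 cube at (-1, -2.5) partially overlaps it — only the 47.59 mm² overlap (of its 75.00 mm²) is removed, clipping the outline — area = 679.46 mm². At z = 4.08: the cube (footprint 28×29) is included at this height (area 812.00 mm²); the r=5.5 cylinder at (8.5, 5) gives a regular 8-gon of circumradius 5.5 (constant along its height) (area = (8/2)·5.500²·sin(360°/8) = 85.56 mm²); the r=2 cylinder at (-2.5, 12.5) contributes a regular 8-gon of circumradius 2 (area = (8/2)·2.000²·sin(360°/8) = 11.31 mm²); the cube at (-1, -2.5) is present — its section is the full 5×15 rectangle (area 75.00 mm²); Subtracting the remaining from the first: starting from the 28×29 cube (812.00 mm²), the r=5.5 cylinder at (8.5, 5) partially overlaps it — only the 84.96 mm² overlap (of its 85.56 mm²) is removed, clipping the outline; the r=2 cylinder at (-2.5, 12.5) misses the remaining region (no effect); the 5×15 cube at (-1, -2.5) partially overlaps it — only the 47.59 mm² overlap (of its 75.00 mm²) is removed, clipping the outline — area = 679.46 mm². Checking containment: the cross-section at z = 4.08 is a subset of the cross-section at z = 2.88.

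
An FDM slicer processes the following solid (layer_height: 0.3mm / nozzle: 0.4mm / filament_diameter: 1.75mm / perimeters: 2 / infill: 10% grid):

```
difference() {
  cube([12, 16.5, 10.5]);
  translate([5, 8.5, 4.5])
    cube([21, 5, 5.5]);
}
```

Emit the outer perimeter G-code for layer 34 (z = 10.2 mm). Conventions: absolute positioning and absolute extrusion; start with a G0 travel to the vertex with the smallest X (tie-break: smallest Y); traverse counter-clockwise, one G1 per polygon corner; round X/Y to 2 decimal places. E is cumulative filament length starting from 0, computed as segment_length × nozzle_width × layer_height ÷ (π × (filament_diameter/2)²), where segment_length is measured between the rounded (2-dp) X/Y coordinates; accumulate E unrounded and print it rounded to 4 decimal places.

G0 X0.00 Y0.00 Z10.20
G1 X12.00 Y0.00 E0.5987
G1 X12.00 Y16.50 E1.4219
G1 X0.00 Y16.50 E2.0206
G1 X0.00 Y0.00 E2.8437

At z = 10.2 mm: the cube (footprint 12×16.5) is included at this height; the cube at (5, 8.5) is absent (z outside [4.5, 10]); Taking the first minus the rest: none of the subtracted shapes is present at this height, so the 12×16.5 cube is unchanged — 1 connected region. The outline is a single polygon with 4 vertices. Extrusion per mm of travel: 0.4 × 0.3 / (π × 0.875²) = 0.049890. Accumulating E over each segment gives final E = 2.8437.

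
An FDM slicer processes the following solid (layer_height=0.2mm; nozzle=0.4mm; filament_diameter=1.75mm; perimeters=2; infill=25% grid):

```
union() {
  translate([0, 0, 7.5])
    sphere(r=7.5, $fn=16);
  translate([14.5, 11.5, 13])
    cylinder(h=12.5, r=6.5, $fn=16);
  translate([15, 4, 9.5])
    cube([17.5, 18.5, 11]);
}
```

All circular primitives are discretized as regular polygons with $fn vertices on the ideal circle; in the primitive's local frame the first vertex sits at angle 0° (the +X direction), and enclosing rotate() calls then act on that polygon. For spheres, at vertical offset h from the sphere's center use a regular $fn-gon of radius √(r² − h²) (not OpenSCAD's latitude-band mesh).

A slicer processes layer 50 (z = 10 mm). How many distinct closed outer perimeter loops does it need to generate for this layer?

At z = 10 mm: the r=7.5 sphere slices to a regular 16-gon of circumradius 7.071 (√(r²−h²) with h=2.5 from center); the cylinder at (14.5, 11.5) is not intersected at this z (z outside [13, 25.5]); the cube at (15, 4) (footprint 17.5×18.5) is included at this height; Combining (union): the 2 present regions are separate (no shared area or edge), so areas and boundary lengths simply add and each stays a separate island — 2 connected regions. The result has 2 disconnected regions.

2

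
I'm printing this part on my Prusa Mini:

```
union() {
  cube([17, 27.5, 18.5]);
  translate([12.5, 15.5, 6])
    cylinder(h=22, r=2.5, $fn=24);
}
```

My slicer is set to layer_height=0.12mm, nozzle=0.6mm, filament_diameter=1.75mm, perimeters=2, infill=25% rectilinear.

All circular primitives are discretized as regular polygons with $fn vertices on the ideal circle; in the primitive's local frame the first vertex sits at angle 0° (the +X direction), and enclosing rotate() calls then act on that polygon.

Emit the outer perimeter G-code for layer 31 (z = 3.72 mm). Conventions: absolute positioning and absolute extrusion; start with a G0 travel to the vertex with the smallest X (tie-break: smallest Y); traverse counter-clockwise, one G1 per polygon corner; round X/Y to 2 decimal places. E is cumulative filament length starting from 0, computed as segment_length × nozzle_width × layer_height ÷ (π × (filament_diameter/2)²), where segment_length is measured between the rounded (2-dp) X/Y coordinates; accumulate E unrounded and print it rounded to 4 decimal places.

G0 X0.00 Y0.00 Z3.72
G1 X17.00 Y0.00 E0.5089
G1 X17.00 Y27.50 E1.3321
G1 X0.00 Y27.50 E1.8409
G1 X0.00 Y0.00 E2.6641

At z = 3.72 mm: the cube is present — its section is the full 17×27.5 rectangle; the cylinder at (12.5, 15.5) is absent (z outside [6, 28]); Taking the union: only the 17×27.5 cube is present, so the union is just that shape — 1 connected region. The outline is a single polygon with 4 vertices. Extrusion per mm of travel: 0.6 × 0.12 / (π × 0.875²) = 0.029934. Accumulating E over each segment gives final E = 2.6641.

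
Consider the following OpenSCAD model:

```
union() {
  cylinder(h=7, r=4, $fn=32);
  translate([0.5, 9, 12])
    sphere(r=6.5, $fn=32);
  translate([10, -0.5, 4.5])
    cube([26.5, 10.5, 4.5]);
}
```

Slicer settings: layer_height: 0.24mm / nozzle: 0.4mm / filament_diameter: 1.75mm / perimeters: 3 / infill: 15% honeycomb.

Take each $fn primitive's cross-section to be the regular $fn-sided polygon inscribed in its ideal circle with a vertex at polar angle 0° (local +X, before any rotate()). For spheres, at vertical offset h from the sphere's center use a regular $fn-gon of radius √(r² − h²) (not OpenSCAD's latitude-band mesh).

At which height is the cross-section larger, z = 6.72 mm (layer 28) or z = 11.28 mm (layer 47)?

layer 28 (z = 6.72 mm)

Layer 28 (z = 6.72): the r=4 cylinder contributes a regular 32-gon of circumradius 4 (area = (32/2)·4.000²·sin(360°/32) = 49.94 mm²); the r=6.5 sphere at (0.5, 9) slices to a regular 32-gon of circumradius 3.791 (√(r²−h²) with h=5.28 from center) (area = (32/2)·3.791²·sin(360°/32) = 44.86 mm²); the cube at (10, -0.5) is present — its section is the full 26.5×10.5 rectangle (area 278.25 mm²); Taking the union: the 3 present regions are separate (no shared area or edge), so areas and boundary lengths simply add and each stays a separate island — area = 373.05 mm². So its area = 373.05 mm². Layer 47 (z = 11.28): the cylinder is not intersected at this z (z outside [0, 7]); the sphere at (0.5, 9): section is a regular 32-gon, circumradius = √(r²−h²) = √(6.5²−0.72²) = 6.460 (area = (32/2)·6.460²·sin(360°/32) = 130.26 mm²); the cube at (10, -0.5) is not intersected at this z (z outside [4.5, 9]); Combining (union): only the r=6.5 sphere at (0.5, 9) is present, so the union is just that shape — area = 130.26 mm². So its area = 130.26 mm². Layer 28 is larger (373.05 vs 130.26 mm²).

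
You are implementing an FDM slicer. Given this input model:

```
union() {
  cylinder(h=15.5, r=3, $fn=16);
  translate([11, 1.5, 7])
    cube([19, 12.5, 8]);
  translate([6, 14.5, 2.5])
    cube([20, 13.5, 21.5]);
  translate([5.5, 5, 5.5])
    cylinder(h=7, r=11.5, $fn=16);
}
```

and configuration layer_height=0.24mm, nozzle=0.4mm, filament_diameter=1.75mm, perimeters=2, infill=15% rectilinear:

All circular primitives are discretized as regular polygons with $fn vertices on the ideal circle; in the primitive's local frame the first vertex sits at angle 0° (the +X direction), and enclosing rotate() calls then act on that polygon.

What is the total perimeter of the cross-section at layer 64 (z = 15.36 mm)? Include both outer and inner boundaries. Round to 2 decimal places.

85.73 mm

At z = 15.36 mm: the cylinder: section is a regular 16-gon, circumradius r=3 (perimeter = 2·16·3.000·sin(180°/16) = 18.73 mm); the cube at (11, 1.5) is not intersected at this z (z outside [7, 15]); the cube at (6, 14.5) (footprint 20×13.5) is included at this height (perimeter 67.00 mm); the cylinder at (5.5, 5) is absent (z outside [5.5, 12.5]); Taking the union: the 2 present regions are separate (no shared area or edge), so areas and boundary lengths simply add and each stays a separate island — boundary = 85.73 mm. Overall, the cross-section has 2 separate islands. Total boundary length (outer) = 85.73 mm.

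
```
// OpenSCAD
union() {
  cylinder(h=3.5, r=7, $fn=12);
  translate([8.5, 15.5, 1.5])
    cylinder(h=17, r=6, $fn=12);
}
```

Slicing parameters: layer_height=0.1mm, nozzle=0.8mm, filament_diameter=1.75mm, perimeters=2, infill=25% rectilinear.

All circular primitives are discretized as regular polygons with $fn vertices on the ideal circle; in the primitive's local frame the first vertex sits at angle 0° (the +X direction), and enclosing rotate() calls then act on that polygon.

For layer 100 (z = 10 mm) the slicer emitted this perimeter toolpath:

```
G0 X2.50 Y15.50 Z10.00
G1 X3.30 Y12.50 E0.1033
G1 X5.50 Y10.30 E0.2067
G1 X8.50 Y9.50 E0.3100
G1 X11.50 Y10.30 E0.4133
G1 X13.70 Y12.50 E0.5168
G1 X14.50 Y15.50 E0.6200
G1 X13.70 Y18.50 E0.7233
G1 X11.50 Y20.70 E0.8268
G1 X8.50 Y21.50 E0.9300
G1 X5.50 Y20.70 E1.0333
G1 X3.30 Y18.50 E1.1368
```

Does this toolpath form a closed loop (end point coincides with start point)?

no

Start point (G0): (2.50, 15.50). End point (last G1): the path does not return to the start — open.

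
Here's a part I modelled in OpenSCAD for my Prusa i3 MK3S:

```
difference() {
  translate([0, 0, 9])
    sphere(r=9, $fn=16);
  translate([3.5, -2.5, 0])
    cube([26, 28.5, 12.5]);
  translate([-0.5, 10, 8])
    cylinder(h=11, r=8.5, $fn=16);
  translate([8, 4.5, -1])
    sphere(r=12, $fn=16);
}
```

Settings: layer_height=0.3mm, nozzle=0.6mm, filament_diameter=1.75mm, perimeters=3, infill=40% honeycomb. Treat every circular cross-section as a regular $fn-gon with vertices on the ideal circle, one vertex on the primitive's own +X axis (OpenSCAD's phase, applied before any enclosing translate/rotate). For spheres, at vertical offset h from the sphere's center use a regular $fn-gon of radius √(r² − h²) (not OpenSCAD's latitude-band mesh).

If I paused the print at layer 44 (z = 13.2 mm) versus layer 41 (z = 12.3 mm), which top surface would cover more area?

Layer 44 (z = 13.2): the r=9 sphere slices to a regular 16-gon of circumradius 7.960 (√(r²−h²) with h=4.2 from center) (area = (16/2)·7.960²·sin(360°/16) = 193.97 mm²); the cube at (3.5, -2.5) does not reach this height (z outside [0, 12.5]); the cylinder at (-0.5, 10): section is a regular 16-gon, circumradius r=8.5 (area = (16/2)·8.500²·sin(360°/16) = 221.19 mm²); the sphere at (8, 4.5) does not reach this height (|z−center|=14.200 > r=12); Subtracting the remaining from the first: starting from the r=9 sphere (193.97 mm²), the r=8.5 cylinder at (-0.5, 10) partially overlaps it — only the 55.66 mm² overlap (of its 221.19 mm²) is removed, clipping the outline — area = 138.31 mm². So its area = 138.31 mm². Layer 41 (z = 12.3): the r=9 sphere contributes a regular 16-gon of circumradius √(9²−3.3²) = 8.373 (area = (16/2)·8.373²·sin(360°/16) = 214.64 mm²); the 26×28.5 cube at (3.5, -2.5) contributes its full rectangle (area 741.00 mm²); the r=8.5 cylinder at (-0.5, 10) contributes a regular 16-gon of circumradius 8.5 (area = (16/2)·8.500²·sin(360°/16) = 221.19 mm²); the sphere at (8, 4.5) does not reach this height (|z−center|=13.300 > r=12); Taking the first minus the rest: starting from the r=9 sphere (214.64 mm²), the 26×28.5 cube at (3.5, -2.5) partially overlaps it — only the 37.15 mm² overlap (of its 741.00 mm²) is removed, clipping the outline; the r=8.5 cylinder at (-0.5, 10) partially overlaps it — only the 53.72 mm² overlap (of its 221.19 mm²) is removed, clipping the outline — area = 123.76 mm². So its area = 123.76 mm². Layer 44 is larger (138.31 vs 123.76 mm²).

layer 44 (z = 13.2 mm)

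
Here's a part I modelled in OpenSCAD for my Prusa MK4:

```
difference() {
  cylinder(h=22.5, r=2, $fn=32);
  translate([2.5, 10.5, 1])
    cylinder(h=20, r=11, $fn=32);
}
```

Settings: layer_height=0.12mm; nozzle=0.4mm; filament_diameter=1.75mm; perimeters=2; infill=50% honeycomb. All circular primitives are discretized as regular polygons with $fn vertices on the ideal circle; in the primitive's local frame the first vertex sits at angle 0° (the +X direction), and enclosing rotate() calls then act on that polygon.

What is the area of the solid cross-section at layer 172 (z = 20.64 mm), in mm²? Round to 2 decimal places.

At z = 20.64 mm: the cylinder: section is a regular 32-gon, circumradius r=2 (area = (32/2)·2.000²·sin(360°/32) = 12.49 mm²); the r=11 cylinder at (2.5, 10.5) gives a regular 32-gon of circumradius 11 (constant along its height) (area = (32/2)·11.000²·sin(360°/32) = 377.69 mm²); Taking the first minus the rest: starting from the r=2 cylinder (12.49 mm²), the r=11 cylinder at (2.5, 10.5) partially overlaps it — only the 6.68 mm² overlap (of its 377.69 mm²) is removed, clipping the outline — area = 5.80 mm². Overall, the cross-section is a single solid region. Net area = 5.80 mm².

5.80 mm²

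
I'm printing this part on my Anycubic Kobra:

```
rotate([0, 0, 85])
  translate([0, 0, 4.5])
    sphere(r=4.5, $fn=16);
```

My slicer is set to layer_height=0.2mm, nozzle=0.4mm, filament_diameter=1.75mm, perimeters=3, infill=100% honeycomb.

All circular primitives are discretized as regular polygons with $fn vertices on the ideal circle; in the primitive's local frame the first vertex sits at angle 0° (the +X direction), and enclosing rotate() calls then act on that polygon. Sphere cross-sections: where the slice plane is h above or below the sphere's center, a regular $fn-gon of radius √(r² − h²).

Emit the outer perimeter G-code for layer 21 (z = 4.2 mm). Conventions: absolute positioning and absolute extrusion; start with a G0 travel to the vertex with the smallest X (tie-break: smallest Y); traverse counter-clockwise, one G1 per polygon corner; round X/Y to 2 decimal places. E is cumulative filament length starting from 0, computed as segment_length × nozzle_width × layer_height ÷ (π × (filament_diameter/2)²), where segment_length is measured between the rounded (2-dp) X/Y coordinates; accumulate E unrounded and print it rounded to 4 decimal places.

G0 X-4.47 Y0.39 Z4.20
G1 X-4.28 Y-1.35 E0.0582
G1 X-3.44 Y-2.89 E0.1166
G1 X-2.07 Y-3.98 E0.1748
G1 X-0.39 Y-4.47 E0.2330
G1 X1.35 Y-4.28 E0.2912
G1 X2.89 Y-3.44 E0.3496
G1 X3.98 Y-2.07 E0.4078
G1 X4.47 Y-0.39 E0.4660
G1 X4.28 Y1.35 E0.5242
G1 X3.44 Y2.89 E0.5826
G1 X2.07 Y3.98 E0.6408
G1 X0.39 Y4.47 E0.6990
G1 X-1.35 Y4.28 E0.7572
G1 X-2.89 Y3.44 E0.8155
G1 X-3.98 Y2.07 E0.8738
G1 X-4.47 Y0.39 E0.9320

At z = 4.2 mm: the r=4.5 sphere contributes a regular 16-gon of circumradius √(4.5²−0.3²) = 4.490; (rotated 85° about Z; rotation is an isometry so areas/perimeters/island counts are preserved). The outline is a single polygon with 16 vertices. Extrusion per mm of travel: 0.4 × 0.2 / (π × 0.875²) = 0.033260. Accumulating E over each segment gives final E = 0.9320.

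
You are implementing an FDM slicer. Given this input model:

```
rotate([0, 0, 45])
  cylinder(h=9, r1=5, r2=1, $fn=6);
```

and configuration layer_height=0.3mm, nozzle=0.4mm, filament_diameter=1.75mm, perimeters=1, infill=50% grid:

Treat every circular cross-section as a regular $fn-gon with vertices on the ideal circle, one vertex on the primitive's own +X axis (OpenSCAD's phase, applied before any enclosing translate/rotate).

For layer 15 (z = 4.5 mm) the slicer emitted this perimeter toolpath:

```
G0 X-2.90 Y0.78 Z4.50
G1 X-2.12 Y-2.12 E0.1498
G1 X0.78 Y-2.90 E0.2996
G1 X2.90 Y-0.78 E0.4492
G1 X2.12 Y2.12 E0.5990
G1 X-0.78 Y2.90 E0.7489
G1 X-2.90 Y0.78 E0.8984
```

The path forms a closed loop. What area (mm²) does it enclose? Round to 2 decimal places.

Apply the shoelace formula to the sequence of (X, Y) vertices; enclosed area = 23.40 mm².

23.40 mm²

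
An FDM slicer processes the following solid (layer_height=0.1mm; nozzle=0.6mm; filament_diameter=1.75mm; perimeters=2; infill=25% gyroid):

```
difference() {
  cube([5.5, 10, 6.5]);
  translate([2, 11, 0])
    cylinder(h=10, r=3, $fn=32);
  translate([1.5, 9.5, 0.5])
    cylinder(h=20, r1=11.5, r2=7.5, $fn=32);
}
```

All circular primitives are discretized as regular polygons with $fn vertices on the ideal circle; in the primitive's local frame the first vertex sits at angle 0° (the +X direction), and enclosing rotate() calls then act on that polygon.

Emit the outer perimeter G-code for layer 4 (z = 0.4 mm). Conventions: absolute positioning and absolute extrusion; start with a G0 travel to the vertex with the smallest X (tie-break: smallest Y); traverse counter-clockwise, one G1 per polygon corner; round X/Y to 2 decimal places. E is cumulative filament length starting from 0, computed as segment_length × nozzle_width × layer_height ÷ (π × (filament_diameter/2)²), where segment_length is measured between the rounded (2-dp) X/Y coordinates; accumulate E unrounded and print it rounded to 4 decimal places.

At z = 0.4 mm: the cube is present — its section is the full 5.5×10 rectangle; the r=3 cylinder at (2, 11) contributes a regular 32-gon of circumradius 3; the cone at (1.5, 9.5) is absent (z outside [0.5, 20.5]); After the difference (first − rest): starting from the 5.5×10 cube, the r=3 cylinder at (2, 11) partially overlaps it — only the 7.59 mm² overlap (of its 28.09 mm²) is removed, clipping the outline — 1 connected region. The outline is a single polygon with 15 vertices. Extrusion per mm of travel: 0.6 × 0.1 / (π × 0.875²) = 0.024945. Accumulating E over each segment gives final E = 0.7693.

G0 X0.00 Y0.00 Z0.40
G1 X5.50 Y0.00 E0.1372
G1 X5.50 Y10.00 E0.3866
G1 X4.82 Y10.00 E0.4036
G1 X4.77 Y9.85 E0.4076
G1 X4.49 Y9.33 E0.4223
G1 X4.12 Y8.88 E0.4368
G1 X3.67 Y8.51 E0.4514
G1 X3.15 Y8.23 E0.4661
G1 X2.59 Y8.06 E0.4807
G1 X2.00 Y8.00 E0.4955
G1 X1.41 Y8.06 E0.5103
G1 X0.85 Y8.23 E0.5249
G1 X0.33 Y8.51 E0.5396
G1 X0.00 Y8.78 E0.5502
G1 X0.00 Y0.00 E0.7693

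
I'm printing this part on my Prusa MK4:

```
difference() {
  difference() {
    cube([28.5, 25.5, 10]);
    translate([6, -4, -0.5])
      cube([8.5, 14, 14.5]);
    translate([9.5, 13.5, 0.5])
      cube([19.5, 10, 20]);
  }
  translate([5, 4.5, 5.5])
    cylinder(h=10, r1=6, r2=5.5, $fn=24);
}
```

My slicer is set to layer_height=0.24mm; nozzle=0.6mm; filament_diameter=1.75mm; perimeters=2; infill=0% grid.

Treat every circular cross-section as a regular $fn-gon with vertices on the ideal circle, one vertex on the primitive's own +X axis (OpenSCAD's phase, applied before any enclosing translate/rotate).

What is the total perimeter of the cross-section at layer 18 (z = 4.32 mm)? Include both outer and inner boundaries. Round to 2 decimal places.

At z = 4.32 mm: the cube is present — its section is the full 28.5×25.5 rectangle (perimeter 108.00 mm); the cube at (6, -4) is present — its section is the full 8.5×14 rectangle (perimeter 45.00 mm); the 19.5×10 cube at (9.5, 13.5) contributes its full rectangle (perimeter 59.00 mm); After the difference (first − rest): starting from the 28.5×25.5 cube, the 8.5×14 cube at (6, -4) partially overlaps it — only the 85.00 mm² overlap (of its 119.00 mm²) is removed, clipping the outline; the 19.5×10 cube at (9.5, 13.5) partially overlaps it — only the 190.00 mm² overlap (of its 195.00 mm²) is removed, clipping the outline — boundary = 166.00 mm; the cone at (5, 4.5) does not reach this height (z outside [5.5, 15.5]); Subtracting the remaining from the first: none of the subtracted shapes is present at this height, so the result so far is unchanged — boundary = 166.00 mm. Overall, the cross-section is a single solid region. Total boundary length (outer) = 166.00 mm.

166.00 mm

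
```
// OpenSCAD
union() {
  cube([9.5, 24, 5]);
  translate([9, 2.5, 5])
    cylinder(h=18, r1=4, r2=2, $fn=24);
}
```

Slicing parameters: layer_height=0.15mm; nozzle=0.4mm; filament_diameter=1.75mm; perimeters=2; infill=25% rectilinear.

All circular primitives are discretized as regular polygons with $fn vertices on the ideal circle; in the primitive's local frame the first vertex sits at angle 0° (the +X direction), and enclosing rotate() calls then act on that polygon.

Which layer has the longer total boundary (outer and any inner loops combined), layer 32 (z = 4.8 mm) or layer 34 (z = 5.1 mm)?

layer 32 (z = 4.8 mm)

Layer 32 (z = 4.8): the cube (footprint 9.5×24) is included at this height (perimeter 67.00 mm); the cone at (9, 2.5) is not intersected at this z (z outside [5, 23]); Taking the union: only the 9.5×24 cube is present, so the union is just that shape — boundary = 67.00 mm. So its perimeter = 67.00 mm. Layer 34 (z = 5.1): the cube is absent (z outside [0, 5]); the cone at (9, 2.5): at t=0.006 of its height the radius interpolates to r₁+(r₂−r₁)t = 3.989, giving a regular 24-gon of that circumradius (perimeter = 2·24·3.989·sin(180°/24) = 24.99 mm); Combining (union): only the cone at (9, 2.5) is present, so the union is just that shape — boundary = 24.99 mm. So its perimeter = 24.99 mm. Layer 32 is larger (67.00 vs 24.99 mm).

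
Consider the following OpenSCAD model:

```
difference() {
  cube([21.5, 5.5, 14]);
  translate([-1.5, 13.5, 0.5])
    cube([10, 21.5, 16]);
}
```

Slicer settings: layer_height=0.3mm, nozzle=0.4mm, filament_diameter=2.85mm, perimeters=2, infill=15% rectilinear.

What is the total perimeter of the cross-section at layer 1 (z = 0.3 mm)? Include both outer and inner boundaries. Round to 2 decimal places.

At z = 0.3 mm: the 21.5×5.5 cube contributes its full rectangle (perimeter 54.00 mm); the cube at (-1.5, 13.5) is absent (z outside [0.5, 16.5]); Subtracting the remaining from the first: none of the subtracted shapes is present at this height, so the 21.5×5.5 cube is unchanged — boundary = 54.00 mm. Overall, the cross-section is a single solid region. Total boundary length (outer) = 54.00 mm.

54.00 mm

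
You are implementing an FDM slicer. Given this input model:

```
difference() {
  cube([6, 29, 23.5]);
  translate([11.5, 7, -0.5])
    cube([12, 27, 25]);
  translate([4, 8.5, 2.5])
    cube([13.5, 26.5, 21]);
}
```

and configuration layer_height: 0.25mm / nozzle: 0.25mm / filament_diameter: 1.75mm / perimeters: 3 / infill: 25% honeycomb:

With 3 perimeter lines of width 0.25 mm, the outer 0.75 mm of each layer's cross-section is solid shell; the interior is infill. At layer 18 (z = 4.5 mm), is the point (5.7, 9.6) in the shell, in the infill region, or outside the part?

At z = 4.5 mm: the cube (footprint 6×29) is included at this height; the cube at (11.5, 7) is present — its section is the full 12×27 rectangle; the 13.5×26.5 cube at (4, 8.5) contributes its full rectangle; Taking the first minus the rest: starting from the 6×29 cube, the 12×27 cube at (11.5, 7) misses the remaining region (no effect); the 13.5×26.5 cube at (4, 8.5) partially overlaps it — only the 41.00 mm² overlap (of its 357.75 mm²) is removed, clipping the outline — 1 connected region. Overall, the cross-section is a single solid region. The nearest boundary edge runs (4.00, 8.50)→(6.00, 8.50); distance from the point to it = 1.10 mm. The point is not inside any of the regions above, so it lies outside the cross-section (1.10 mm from the nearest boundary).

outside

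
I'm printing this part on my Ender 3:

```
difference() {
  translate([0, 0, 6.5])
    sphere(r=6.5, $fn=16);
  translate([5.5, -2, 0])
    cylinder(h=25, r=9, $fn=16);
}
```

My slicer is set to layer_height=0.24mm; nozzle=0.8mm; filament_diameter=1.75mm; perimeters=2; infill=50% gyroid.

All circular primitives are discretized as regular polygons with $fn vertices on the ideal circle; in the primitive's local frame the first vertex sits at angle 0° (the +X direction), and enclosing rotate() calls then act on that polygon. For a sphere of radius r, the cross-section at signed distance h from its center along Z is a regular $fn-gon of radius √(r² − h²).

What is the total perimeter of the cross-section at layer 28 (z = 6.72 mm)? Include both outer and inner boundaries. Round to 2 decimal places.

34.04 mm

At z = 6.72 mm: the r=6.5 sphere contributes a regular 16-gon of circumradius √(6.5²−0.22²) = 6.496 (perimeter = 2·16·6.496·sin(180°/16) = 40.56 mm); the r=9 cylinder at (5.5, -2) gives a regular 16-gon of circumradius 9 (constant along its height) (perimeter = 2·16·9.000·sin(180°/16) = 56.19 mm); After the difference (first − rest): starting from the r=6.5 sphere, the r=9 cylinder at (5.5, -2) partially overlaps it — only the 92.65 mm² overlap (of its 247.98 mm²) is removed, clipping the outline — boundary = 34.04 mm. Overall, the cross-section is a single solid region. Total boundary length (outer) = 34.04 mm.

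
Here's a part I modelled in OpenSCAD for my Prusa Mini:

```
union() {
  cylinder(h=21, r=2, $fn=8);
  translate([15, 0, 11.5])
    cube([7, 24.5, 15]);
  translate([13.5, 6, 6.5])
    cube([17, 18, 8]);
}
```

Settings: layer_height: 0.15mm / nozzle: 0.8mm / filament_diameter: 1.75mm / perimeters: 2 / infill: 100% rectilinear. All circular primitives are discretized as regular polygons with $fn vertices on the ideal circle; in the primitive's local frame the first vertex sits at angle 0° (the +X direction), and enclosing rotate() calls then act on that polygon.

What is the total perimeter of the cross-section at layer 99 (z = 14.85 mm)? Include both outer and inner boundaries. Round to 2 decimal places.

75.25 mm

At z = 14.85 mm: the r=2 cylinder gives a regular 8-gon of circumradius 2 (constant along its height) (perimeter = 2·8·2.000·sin(180°/8) = 12.25 mm); the cube at (15, 0) (footprint 7×24.5) is included at this height (perimeter 63.00 mm); the cube at (13.5, 6) is absent (z outside [6.5, 14.5]); Merging all regions: the 2 present regions are separate (no shared area or edge), so areas and boundary lengths simply add and each stays a separate island — boundary = 75.25 mm. Overall, the cross-section has 2 separate islands. Total boundary length (outer) = 75.25 mm.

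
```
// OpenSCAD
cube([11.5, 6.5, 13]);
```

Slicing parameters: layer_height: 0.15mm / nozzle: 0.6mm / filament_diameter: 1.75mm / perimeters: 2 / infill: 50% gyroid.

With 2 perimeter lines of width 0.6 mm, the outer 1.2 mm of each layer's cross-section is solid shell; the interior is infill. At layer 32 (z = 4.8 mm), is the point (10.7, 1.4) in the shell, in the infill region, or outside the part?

At z = 4.8 mm: the cube is present — its section is the full 11.5×6.5 rectangle. Overall, the cross-section is a single solid region. The nearest boundary edge runs (11.50, 0.00)→(11.50, 6.50); distance from the point to it = 0.80 mm. The point is inside the cross-section, 0.80 mm from the nearest boundary — within the 1.2 mm shell band (2 × 0.6).

shell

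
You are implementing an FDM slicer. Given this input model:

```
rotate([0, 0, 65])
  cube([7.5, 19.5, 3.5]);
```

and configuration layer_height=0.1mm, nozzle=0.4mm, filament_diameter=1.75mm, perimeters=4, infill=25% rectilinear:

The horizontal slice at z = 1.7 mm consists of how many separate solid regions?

At z = 1.7 mm: the 7.5×19.5 cube contributes its full rectangle; (rotated 65° about Z; rotation is an isometry so areas/perimeters/island counts are preserved). The result has 1 disconnected region.

1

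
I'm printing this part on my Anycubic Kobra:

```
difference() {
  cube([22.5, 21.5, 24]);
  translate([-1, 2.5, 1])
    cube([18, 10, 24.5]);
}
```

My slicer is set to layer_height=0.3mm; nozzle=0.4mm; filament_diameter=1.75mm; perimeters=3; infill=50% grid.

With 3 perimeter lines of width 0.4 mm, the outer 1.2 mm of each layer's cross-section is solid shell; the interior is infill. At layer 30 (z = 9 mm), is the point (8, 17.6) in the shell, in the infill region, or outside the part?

At z = 9 mm: the cube is present — its section is the full 22.5×21.5 rectangle; the cube at (-1, 2.5) is present — its section is the full 18×10 rectangle; Taking the first minus the rest: starting from the 22.5×21.5 cube, the 18×10 cube at (-1, 2.5) partially overlaps it — only the 170.00 mm² overlap (of its 180.00 mm²) is removed, clipping the outline — 1 connected region. Overall, the cross-section is a single solid region. The nearest boundary edge runs (0.00, 21.50)→(22.50, 21.50); distance from the point to it = 3.90 mm. The point is inside the cross-section and 3.90 mm from the nearest boundary — more than the 1.2 mm shell width (3 × 0.4), so it's in the infill interior.

infill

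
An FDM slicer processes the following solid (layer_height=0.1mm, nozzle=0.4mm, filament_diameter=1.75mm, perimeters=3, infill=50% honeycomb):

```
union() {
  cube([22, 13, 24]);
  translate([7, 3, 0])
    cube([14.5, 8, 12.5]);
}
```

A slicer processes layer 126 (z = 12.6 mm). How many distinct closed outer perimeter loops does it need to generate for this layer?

At z = 12.6 mm: the cube is present — its section is the full 22×13 rectangle; the cube at (7, 3) is not intersected at this z (z outside [0, 12.5]); Combining (union): only the 22×13 cube is present, so the union is just that shape — 1 connected region. The result has 1 disconnected region.

1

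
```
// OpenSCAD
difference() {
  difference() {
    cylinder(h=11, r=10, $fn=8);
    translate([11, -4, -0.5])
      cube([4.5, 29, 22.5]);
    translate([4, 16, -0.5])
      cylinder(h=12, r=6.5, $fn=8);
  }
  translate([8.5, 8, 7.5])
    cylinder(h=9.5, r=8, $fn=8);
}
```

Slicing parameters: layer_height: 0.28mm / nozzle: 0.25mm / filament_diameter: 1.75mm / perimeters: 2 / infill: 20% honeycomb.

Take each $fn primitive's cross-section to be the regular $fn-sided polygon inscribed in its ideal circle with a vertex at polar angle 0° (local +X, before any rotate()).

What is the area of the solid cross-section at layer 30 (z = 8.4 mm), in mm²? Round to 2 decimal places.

236.79 mm²

At z = 8.4 mm: the r=10 cylinder contributes a regular 8-gon of circumradius 10 (area = (8/2)·10.000²·sin(360°/8) = 282.84 mm²); the 4.5×29 cube at (11, -4) contributes its full rectangle (area 130.50 mm²); the r=6.5 cylinder at (4, 16) contributes a regular 8-gon of circumradius 6.5 (area = (8/2)·6.500²·sin(360°/8) = 119.50 mm²); Taking the first minus the rest: starting from the r=10 cylinder (282.84 mm²), the 4.5×29 cube at (11, -4) misses the remaining region (no effect); the r=6.5 cylinder at (4, 16) misses the remaining region (no effect) — area = 282.84 mm²; the r=8 cylinder at (8.5, 8) gives a regular 8-gon of circumradius 8 (constant along its height) (area = (8/2)·8.000²·sin(360°/8) = 181.02 mm²); After the difference (first − rest): starting from that combined region (282.84 mm²), the r=8 cylinder at (8.5, 8) partially overlaps it — only the 46.05 mm² overlap (of its 181.02 mm²) is removed, clipping the outline — area = 236.79 mm². Overall, the cross-section is a single solid region. Net area = 236.79 mm².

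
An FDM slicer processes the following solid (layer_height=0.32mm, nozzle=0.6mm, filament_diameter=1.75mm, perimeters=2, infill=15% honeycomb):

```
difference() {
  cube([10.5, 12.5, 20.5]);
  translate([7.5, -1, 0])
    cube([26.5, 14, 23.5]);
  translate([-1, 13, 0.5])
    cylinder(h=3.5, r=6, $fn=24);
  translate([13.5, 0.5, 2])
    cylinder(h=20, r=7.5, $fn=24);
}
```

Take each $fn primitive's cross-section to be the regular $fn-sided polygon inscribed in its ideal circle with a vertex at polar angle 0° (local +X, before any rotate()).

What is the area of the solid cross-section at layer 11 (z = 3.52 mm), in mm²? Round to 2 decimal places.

69.08 mm²

At z = 3.52 mm: the cube (footprint 10.5×12.5) is included at this height (area 131.25 mm²); the 26.5×14 cube at (7.5, -1) contributes its full rectangle (area 371.00 mm²); the r=6 cylinder at (-1, 13) gives a regular 24-gon of circumradius 6 (constant along its height) (area = (24/2)·6.000²·sin(360°/24) = 111.81 mm²); the r=7.5 cylinder at (13.5, 0.5) gives a regular 24-gon of circumradius 7.5 (constant along its height) (area = (24/2)·7.500²·sin(360°/24) = 174.70 mm²); After the difference (first − rest): starting from the 10.5×12.5 cube (131.25 mm²), the 26.5×14 cube at (7.5, -1) partially overlaps it — only the 37.50 mm² overlap (of its 371.00 mm²) is removed, clipping the outline; the r=6 cylinder at (-1, 13) partially overlaps it — only the 19.53 mm² overlap (of its 111.81 mm²) is removed, clipping the outline; the r=7.5 cylinder at (13.5, 0.5) partially overlaps it — only the 5.13 mm² overlap (of its 174.70 mm²) is removed, clipping the outline — area = 69.08 mm². Overall, the cross-section is a single solid region. Net area = 69.08 mm².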